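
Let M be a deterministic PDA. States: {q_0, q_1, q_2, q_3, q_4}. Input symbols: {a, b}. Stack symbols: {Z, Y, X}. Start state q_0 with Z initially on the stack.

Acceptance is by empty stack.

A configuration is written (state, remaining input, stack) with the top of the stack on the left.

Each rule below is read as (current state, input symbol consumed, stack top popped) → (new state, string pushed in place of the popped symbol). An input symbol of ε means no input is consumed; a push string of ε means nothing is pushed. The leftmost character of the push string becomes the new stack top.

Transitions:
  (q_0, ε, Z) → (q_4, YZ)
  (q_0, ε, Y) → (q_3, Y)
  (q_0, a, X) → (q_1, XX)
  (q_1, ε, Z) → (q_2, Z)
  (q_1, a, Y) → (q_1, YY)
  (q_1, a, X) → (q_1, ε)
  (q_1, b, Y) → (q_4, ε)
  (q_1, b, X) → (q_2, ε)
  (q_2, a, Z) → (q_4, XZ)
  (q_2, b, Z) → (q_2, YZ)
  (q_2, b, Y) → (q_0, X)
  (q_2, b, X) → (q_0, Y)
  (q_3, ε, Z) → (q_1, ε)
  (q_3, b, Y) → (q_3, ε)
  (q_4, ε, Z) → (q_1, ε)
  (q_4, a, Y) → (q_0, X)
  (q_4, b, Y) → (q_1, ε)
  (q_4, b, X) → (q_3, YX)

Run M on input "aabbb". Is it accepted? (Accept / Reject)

Accept

(q_0, aabbb, Z) ⊢ (q_4, aabbb, YZ) ⊢ (q_0, abbb, XZ) ⊢ (q_1, bbb, XXZ) ⊢ (q_2, bb, XZ) ⊢ (q_0, b, YZ) ⊢ (q_3, b, YZ) ⊢ (q_3, ε, Z) ⊢ (q_1, ε, ε)
All input consumed and the stack is empty.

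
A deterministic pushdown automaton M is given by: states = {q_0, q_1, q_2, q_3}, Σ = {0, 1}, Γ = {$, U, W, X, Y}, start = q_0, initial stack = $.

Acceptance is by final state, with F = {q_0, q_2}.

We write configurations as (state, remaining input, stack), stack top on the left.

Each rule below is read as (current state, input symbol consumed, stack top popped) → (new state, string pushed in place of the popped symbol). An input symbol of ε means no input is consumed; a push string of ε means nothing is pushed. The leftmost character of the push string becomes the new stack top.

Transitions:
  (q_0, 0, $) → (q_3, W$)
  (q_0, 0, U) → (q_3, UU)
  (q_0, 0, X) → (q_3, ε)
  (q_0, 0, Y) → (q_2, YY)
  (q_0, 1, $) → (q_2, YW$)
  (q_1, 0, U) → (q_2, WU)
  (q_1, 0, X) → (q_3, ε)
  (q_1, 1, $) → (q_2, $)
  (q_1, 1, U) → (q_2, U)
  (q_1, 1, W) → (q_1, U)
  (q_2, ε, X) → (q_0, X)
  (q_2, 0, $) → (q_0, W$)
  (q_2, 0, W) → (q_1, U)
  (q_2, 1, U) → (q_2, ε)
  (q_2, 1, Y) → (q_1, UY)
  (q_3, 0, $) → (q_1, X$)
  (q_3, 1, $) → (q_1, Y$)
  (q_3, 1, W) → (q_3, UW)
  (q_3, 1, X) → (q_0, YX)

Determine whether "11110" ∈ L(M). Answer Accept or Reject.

Reject

(q_0, 11110, $)
  read 1, top $: go to q_2, push YW$ → (q_2, 1110, YW$)
  read 1, top Y: go to q_1, push UY → (q_1, 110, UYW$)
  read 1, top U: go to q_2, push U → (q_2, 10, UYW$)
  read 1, top U: go to q_2, push ε → (q_2, 0, YW$)
No transition applies at (q_2, 0, YW$); input not fully consumed.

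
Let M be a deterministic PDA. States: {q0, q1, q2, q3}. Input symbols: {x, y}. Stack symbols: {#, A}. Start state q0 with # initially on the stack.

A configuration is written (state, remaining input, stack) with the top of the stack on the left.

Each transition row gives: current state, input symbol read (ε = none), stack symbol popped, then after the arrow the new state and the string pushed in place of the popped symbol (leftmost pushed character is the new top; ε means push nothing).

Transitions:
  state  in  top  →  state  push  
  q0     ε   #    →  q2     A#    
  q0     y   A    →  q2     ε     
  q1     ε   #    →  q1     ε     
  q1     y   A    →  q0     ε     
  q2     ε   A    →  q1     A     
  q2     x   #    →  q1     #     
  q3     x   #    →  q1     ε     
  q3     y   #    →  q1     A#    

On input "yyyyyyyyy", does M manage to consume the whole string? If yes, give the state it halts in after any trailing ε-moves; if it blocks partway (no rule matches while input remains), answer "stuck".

q1

(q0, yyyyyyyyy, #)
  ε-move, top #: go to q2, push A# → (q2, yyyyyyyyy, A#)
  ε-move, top A: go to q1, push A → (q1, yyyyyyyyy, A#)
  read y, top A: go to q0, push ε → (q0, yyyyyyyy, #)
  ε-move, top #: go to q2, push A# → (q2, yyyyyyyy, A#)
  ε-move, top A: go to q1, push A → (q1, yyyyyyyy, A#)
  read y, top A: go to q0, push ε → (q0, yyyyyyy, #)
  ε-move, top #: go to q2, push A# → (q2, yyyyyyy, A#)
  ε-move, top A: go to q1, push A → (q1, yyyyyyy, A#)
  read y, top A: go to q0, push ε → (q0, yyyyyy, #)
  ε-move, top #: go to q2, push A# → (q2, yyyyyy, A#)
  ε-move, top A: go to q1, push A → (q1, yyyyyy, A#)
  read y, top A: go to q0, push ε → (q0, yyyyy, #)
  ε-move, top #: go to q2, push A# → (q2, yyyyy, A#)
  ε-move, top A: go to q1, push A → (q1, yyyyy, A#)
  read y, top A: go to q0, push ε → (q0, yyyy, #)
  ε-move, top #: go to q2, push A# → (q2, yyyy, A#)
  ε-move, top A: go to q1, push A → (q1, yyyy, A#)
  read y, top A: go to q0, push ε → (q0, yyy, #)
  ε-move, top #: go to q2, push A# → (q2, yyy, A#)
  ε-move, top A: go to q1, push A → (q1, yyy, A#)
  read y, top A: go to q0, push ε → (q0, yy, #)
  ε-move, top #: go to q2, push A# → (q2, yy, A#)
  ε-move, top A: go to q1, push A → (q1, yy, A#)
  read y, top A: go to q0, push ε → (q0, y, #)
  ε-move, top #: go to q2, push A# → (q2, y, A#)
  ε-move, top A: go to q1, push A → (q1, y, A#)
  read y, top A: go to q0, push ε → (q0, ε, #)
  ε-move, top #: go to q2, push A# → (q2, ε, A#)
  ε-move, top A: go to q1, push A → (q1, ε, A#)
All input consumed; M is in state q1.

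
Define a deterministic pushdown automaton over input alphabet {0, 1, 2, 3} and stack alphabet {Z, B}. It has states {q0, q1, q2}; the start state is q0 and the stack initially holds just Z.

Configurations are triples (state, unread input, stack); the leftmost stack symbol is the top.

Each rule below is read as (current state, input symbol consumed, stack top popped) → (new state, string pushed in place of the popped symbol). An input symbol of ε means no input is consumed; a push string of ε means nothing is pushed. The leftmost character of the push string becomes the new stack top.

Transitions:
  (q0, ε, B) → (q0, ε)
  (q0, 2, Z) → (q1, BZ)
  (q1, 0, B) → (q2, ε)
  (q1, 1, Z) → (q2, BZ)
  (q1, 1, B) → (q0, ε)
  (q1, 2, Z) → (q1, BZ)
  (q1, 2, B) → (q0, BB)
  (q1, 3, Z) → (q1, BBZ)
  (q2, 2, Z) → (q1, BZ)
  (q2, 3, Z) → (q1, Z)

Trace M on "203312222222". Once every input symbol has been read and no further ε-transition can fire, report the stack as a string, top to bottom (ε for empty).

BZ

(q0, 203312222222, Z)
  read 2, top Z: go to q1, push BZ → (q1, 03312222222, BZ)
  read 0, top B: go to q2, push ε → (q2, 3312222222, Z)
  read 3, top Z: go to q1, push Z → (q1, 312222222, Z)
  read 3, top Z: go to q1, push BBZ → (q1, 12222222, BBZ)
  read 1, top B: go to q0, push ε → (q0, 2222222, BZ)
  ε-move, top B: go to q0, push ε → (q0, 2222222, Z)
  read 2, top Z: go to q1, push BZ → (q1, 222222, BZ)
  read 2, top B: go to q0, push BB → (q0, 22222, BBZ)
  ε-move, top B: go to q0, push ε → (q0, 22222, BZ)
  ε-move, top B: go to q0, push ε → (q0, 22222, Z)
  read 2, top Z: go to q1, push BZ → (q1, 2222, BZ)
  read 2, top B: go to q0, push BB → (q0, 222, BBZ)
  ε-move, top B: go to q0, push ε → (q0, 222, BZ)
  ε-move, top B: go to q0, push ε → (q0, 222, Z)
  read 2, top Z: go to q1, push BZ → (q1, 22, BZ)
  read 2, top B: go to q0, push BB → (q0, 2, BBZ)
  ε-move, top B: go to q0, push ε → (q0, 2, BZ)
  ε-move, top B: go to q0, push ε → (q0, 2, Z)
  read 2, top Z: go to q1, push BZ → (q1, ε, BZ)
All input consumed in state q1 with stack BZ.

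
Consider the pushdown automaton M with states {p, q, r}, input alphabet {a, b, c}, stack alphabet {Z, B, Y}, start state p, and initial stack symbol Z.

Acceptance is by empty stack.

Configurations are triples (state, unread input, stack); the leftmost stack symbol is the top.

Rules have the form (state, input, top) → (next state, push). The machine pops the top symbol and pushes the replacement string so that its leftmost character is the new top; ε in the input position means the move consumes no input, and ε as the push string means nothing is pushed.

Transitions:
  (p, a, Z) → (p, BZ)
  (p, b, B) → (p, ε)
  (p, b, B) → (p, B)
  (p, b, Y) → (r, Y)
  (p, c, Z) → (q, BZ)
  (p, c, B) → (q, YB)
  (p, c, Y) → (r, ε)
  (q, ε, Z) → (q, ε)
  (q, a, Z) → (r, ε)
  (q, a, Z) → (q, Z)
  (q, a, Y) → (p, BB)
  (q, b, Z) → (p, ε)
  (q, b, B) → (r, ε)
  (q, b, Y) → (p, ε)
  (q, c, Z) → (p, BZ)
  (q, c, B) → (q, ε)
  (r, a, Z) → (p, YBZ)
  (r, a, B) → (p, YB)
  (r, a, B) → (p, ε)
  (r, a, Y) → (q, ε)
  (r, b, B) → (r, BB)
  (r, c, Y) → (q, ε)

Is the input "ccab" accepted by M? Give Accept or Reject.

One accepting computation: (p, ccab, Z) ⊢ (q, cab, BZ) ⊢ (q, ab, Z) ⊢ (q, b, Z) ⊢ (p, ε, ε)
All input consumed and the stack is empty.

Accept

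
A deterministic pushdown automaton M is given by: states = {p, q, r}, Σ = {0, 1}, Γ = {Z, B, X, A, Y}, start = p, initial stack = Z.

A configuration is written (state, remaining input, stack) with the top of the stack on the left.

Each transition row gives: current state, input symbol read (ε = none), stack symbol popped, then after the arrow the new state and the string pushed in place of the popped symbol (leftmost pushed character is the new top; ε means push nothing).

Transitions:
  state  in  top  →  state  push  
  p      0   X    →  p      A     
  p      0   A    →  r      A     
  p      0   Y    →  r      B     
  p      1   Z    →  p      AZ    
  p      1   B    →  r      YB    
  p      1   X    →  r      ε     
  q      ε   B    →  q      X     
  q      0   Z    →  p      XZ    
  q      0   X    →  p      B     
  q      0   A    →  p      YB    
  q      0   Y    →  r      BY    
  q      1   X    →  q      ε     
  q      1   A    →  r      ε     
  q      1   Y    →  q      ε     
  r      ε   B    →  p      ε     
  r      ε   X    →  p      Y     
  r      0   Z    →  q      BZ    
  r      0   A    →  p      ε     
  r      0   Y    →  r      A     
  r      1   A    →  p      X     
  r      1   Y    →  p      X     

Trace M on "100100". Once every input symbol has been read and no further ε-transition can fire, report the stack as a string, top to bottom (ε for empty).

(p, 100100, Z)
  read 1, top Z: go to p, push AZ → (p, 00100, AZ)
  read 0, top A: go to r, push A → (r, 0100, AZ)
  read 0, top A: go to p, push ε → (p, 100, Z)
  read 1, top Z: go to p, push AZ → (p, 00, AZ)
  read 0, top A: go to r, push A → (r, 0, AZ)
  read 0, top A: go to p, push ε → (p, ε, Z)
All input consumed in state p with stack Z.

Z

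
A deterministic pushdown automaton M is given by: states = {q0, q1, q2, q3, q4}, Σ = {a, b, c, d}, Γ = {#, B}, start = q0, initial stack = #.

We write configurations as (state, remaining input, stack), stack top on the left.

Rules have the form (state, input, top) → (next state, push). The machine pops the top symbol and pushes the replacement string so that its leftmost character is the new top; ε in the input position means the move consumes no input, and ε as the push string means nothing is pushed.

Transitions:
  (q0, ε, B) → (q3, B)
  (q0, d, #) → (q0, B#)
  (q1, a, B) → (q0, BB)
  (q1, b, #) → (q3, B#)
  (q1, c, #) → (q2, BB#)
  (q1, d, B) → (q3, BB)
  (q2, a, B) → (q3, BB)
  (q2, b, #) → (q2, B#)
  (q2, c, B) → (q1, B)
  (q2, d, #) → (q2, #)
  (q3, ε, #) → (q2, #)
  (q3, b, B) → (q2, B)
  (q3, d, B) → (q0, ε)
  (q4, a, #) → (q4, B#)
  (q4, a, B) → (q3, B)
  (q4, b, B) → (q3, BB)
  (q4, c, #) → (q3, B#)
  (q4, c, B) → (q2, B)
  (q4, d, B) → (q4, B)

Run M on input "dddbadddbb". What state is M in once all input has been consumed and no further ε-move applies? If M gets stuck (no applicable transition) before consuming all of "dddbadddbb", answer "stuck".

(q0, dddbadddbb, #) ⊢ (q0, ddbadddbb, B#) ⊢ (q3, ddbadddbb, B#) ⊢ (q0, dbadddbb, #) ⊢ (q0, badddbb, B#) ⊢ (q3, badddbb, B#) ⊢ (q2, adddbb, B#) ⊢ (q3, dddbb, BB#) ⊢ (q0, ddbb, B#) ⊢ (q3, ddbb, B#) ⊢ (q0, dbb, #) ⊢ (q0, bb, B#) ⊢ (q3, bb, B#) ⊢ (q2, b, B#)
No transition for (q2, b, top B); M blocks with input b remaining.

stuck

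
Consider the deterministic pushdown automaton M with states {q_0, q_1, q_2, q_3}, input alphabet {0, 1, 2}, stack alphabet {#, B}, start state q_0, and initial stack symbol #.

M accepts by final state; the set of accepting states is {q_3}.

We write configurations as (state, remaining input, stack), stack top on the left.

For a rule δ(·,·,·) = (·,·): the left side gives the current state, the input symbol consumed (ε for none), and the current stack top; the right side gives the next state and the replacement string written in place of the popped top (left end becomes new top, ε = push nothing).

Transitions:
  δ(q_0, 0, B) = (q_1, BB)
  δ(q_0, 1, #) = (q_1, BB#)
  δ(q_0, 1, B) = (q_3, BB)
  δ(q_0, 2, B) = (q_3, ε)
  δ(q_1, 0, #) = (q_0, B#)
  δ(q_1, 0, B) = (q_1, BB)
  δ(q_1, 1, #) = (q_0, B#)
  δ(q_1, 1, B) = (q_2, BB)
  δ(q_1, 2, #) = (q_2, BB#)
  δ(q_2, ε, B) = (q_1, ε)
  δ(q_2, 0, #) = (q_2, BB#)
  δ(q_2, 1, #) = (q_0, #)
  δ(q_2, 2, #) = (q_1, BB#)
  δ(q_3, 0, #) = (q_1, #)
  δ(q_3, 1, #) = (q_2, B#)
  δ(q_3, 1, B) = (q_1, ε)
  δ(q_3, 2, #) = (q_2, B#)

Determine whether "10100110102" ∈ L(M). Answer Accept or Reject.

Reject

(q_0, 10100110102, #) ⊢ (q_1, 0100110102, BB#) ⊢ (q_1, 100110102, BBB#) ⊢ (q_2, 00110102, BBBB#) ⊢ (q_1, 00110102, BBB#) ⊢ (q_1, 0110102, BBBB#) ⊢ (q_1, 110102, BBBBB#) ⊢ (q_2, 10102, BBBBBB#) ⊢ (q_1, 10102, BBBBB#) ⊢ (q_2, 0102, BBBBBB#) ⊢ (q_1, 0102, BBBBB#) ⊢ (q_1, 102, BBBBBB#) ⊢ (q_2, 02, BBBBBBB#) ⊢ (q_1, 02, BBBBBB#) ⊢ (q_1, 2, BBBBBBB#)
No transition applies at (q_1, 2, BBBBBBB#); input not fully consumed.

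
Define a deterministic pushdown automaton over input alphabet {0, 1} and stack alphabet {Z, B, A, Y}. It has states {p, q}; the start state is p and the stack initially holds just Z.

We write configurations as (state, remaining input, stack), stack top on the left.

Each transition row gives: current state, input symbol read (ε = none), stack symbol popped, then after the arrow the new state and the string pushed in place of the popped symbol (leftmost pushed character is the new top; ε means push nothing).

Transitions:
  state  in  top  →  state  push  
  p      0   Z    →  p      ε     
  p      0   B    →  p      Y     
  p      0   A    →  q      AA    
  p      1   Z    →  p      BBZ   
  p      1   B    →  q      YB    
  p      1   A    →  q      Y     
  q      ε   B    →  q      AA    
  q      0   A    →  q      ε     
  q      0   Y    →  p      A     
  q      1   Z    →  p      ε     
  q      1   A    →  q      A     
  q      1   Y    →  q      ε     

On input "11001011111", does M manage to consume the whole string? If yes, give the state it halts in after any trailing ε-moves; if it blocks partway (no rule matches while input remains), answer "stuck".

q

(p, 11001011111, Z)
  read 1, top Z: go to p, push BBZ → (p, 1001011111, BBZ)
  read 1, top B: go to q, push YB → (q, 001011111, YBBZ)
  read 0, top Y: go to p, push A → (p, 01011111, ABBZ)
  read 0, top A: go to q, push AA → (q, 1011111, AABBZ)
  read 1, top A: go to q, push A → (q, 011111, AABBZ)
  read 0, top A: go to q, push ε → (q, 11111, ABBZ)
  read 1, top A: go to q, push A → (q, 1111, ABBZ)
  read 1, top A: go to q, push A → (q, 111, ABBZ)
  read 1, top A: go to q, push A → (q, 11, ABBZ)
  read 1, top A: go to q, push A → (q, 1, ABBZ)
  read 1, top A: go to q, push A → (q, ε, ABBZ)
All input consumed; M is in state q.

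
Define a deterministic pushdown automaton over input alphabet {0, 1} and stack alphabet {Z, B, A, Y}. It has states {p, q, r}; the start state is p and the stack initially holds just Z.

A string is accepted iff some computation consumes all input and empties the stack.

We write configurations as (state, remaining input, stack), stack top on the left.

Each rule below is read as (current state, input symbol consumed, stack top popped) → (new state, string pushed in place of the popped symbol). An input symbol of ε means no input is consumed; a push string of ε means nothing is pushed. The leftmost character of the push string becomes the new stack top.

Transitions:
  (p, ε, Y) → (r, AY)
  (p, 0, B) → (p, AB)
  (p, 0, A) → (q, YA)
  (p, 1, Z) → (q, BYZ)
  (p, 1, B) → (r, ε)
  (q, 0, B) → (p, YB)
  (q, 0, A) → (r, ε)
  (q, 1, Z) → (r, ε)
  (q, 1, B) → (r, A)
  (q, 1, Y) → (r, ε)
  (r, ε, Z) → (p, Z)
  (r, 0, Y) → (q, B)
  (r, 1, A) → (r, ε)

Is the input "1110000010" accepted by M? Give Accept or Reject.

Reject

(p, 1110000010, Z) ⊢ (q, 110000010, BYZ) ⊢ (r, 10000010, AYZ) ⊢ (r, 0000010, YZ) ⊢ (q, 000010, BZ) ⊢ (p, 00010, YBZ) ⊢ (r, 00010, AYBZ)
No transition applies at (r, 00010, AYBZ); input not fully consumed.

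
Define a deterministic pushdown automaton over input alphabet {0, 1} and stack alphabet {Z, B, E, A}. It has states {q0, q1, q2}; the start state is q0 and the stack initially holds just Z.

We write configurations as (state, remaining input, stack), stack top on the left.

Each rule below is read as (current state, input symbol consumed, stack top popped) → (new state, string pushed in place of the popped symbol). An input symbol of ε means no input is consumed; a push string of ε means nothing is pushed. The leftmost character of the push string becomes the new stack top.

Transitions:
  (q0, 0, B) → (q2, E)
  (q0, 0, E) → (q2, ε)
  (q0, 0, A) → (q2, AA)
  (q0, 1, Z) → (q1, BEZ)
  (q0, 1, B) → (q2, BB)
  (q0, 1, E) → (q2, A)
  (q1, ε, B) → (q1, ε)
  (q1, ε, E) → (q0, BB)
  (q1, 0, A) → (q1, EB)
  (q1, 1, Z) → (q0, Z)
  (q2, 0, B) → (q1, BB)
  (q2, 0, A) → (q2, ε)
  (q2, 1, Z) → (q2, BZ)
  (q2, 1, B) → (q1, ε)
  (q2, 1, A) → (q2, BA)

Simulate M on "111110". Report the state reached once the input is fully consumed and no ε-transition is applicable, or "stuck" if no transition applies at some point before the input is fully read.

(q0, 111110, Z)
  read 1, top Z: go to q1, push BEZ → (q1, 11110, BEZ)
  ε-move, top B: go to q1, push ε → (q1, 11110, EZ)
  ε-move, top E: go to q0, push BB → (q0, 11110, BBZ)
  read 1, top B: go to q2, push BB → (q2, 1110, BBBZ)
  read 1, top B: go to q1, push ε → (q1, 110, BBZ)
  ε-move, top B: go to q1, push ε → (q1, 110, BZ)
  ε-move, top B: go to q1, push ε → (q1, 110, Z)
  read 1, top Z: go to q0, push Z → (q0, 10, Z)
  read 1, top Z: go to q1, push BEZ → (q1, 0, BEZ)
  ε-move, top B: go to q1, push ε → (q1, 0, EZ)
  ε-move, top E: go to q0, push BB → (q0, 0, BBZ)
  read 0, top B: go to q2, push E → (q2, ε, EBZ)
All input consumed; M is in state q2.

q2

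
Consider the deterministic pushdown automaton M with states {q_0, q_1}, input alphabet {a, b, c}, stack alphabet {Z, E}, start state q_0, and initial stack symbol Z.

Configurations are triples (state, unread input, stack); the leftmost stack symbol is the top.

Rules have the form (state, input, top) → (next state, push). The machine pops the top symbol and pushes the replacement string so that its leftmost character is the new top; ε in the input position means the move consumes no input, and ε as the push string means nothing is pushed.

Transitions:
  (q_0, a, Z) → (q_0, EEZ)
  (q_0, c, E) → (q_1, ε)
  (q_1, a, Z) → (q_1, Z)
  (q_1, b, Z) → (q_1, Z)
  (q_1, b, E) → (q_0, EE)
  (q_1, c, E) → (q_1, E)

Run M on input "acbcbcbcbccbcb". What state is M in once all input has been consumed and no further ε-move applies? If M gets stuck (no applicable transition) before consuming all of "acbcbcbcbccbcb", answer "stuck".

(q_0, acbcbcbcbccbcb, Z) ⊢ (q_0, cbcbcbcbccbcb, EEZ) ⊢ (q_1, bcbcbcbccbcb, EZ) ⊢ (q_0, cbcbcbccbcb, EEZ) ⊢ (q_1, bcbcbccbcb, EZ) ⊢ (q_0, cbcbccbcb, EEZ) ⊢ (q_1, bcbccbcb, EZ) ⊢ (q_0, cbccbcb, EEZ) ⊢ (q_1, bccbcb, EZ) ⊢ (q_0, ccbcb, EEZ) ⊢ (q_1, cbcb, EZ) ⊢ (q_1, bcb, EZ) ⊢ (q_0, cb, EEZ) ⊢ (q_1, b, EZ) ⊢ (q_0, ε, EEZ)
All input consumed; M is in state q_0.

q_0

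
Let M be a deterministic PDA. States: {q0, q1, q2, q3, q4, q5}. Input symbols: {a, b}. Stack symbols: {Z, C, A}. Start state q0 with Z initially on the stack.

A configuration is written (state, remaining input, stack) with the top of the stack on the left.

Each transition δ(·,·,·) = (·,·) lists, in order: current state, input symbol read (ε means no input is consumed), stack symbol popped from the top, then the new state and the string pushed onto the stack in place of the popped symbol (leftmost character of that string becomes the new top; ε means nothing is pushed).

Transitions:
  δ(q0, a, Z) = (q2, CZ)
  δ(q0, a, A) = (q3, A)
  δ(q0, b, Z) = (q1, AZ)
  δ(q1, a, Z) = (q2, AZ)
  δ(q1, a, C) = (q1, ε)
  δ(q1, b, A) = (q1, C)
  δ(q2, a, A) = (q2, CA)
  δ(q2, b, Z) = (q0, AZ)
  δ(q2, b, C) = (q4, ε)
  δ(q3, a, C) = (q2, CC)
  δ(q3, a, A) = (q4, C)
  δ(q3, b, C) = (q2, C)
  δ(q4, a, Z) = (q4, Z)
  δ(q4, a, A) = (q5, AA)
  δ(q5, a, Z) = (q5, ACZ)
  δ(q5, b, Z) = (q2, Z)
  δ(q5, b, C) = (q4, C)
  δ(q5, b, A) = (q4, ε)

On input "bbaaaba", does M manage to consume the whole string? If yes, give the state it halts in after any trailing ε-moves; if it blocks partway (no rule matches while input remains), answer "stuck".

q5

(q0, bbaaaba, Z)
  read b, top Z: go to q1, push AZ → (q1, baaaba, AZ)
  read b, top A: go to q1, push C → (q1, aaaba, CZ)
  read a, top C: go to q1, push ε → (q1, aaba, Z)
  read a, top Z: go to q2, push AZ → (q2, aba, AZ)
  read a, top A: go to q2, push CA → (q2, ba, CAZ)
  read b, top C: go to q4, push ε → (q4, a, AZ)
  read a, top A: go to q5, push AA → (q5, ε, AAZ)
All input consumed; M is in state q5.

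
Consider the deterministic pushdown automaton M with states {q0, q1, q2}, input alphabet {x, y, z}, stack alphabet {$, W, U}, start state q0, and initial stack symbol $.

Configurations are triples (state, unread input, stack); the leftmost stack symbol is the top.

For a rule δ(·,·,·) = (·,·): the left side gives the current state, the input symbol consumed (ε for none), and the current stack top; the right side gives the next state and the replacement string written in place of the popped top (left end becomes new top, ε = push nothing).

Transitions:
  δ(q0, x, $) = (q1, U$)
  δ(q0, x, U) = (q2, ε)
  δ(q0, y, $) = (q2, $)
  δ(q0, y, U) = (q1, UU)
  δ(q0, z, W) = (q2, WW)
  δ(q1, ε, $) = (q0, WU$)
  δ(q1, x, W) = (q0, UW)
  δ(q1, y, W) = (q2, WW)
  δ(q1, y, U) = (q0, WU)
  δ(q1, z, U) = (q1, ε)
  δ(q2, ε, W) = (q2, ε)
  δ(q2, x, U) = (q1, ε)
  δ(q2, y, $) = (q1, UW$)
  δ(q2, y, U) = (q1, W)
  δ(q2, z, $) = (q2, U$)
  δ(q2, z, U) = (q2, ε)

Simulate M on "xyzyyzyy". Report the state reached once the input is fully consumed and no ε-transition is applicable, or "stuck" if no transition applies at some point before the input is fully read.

q2

(q0, xyzyyzyy, $)
  read x, top $: go to q1, push U$ → (q1, yzyyzyy, U$)
  read y, top U: go to q0, push WU → (q0, zyyzyy, WU$)
  read z, top W: go to q2, push WW → (q2, yyzyy, WWU$)
  ε-move, top W: go to q2, push ε → (q2, yyzyy, WU$)
  ε-move, top W: go to q2, push ε → (q2, yyzyy, U$)
  read y, top U: go to q1, push W → (q1, yzyy, W$)
  read y, top W: go to q2, push WW → (q2, zyy, WW$)
  ε-move, top W: go to q2, push ε → (q2, zyy, W$)
  ε-move, top W: go to q2, push ε → (q2, zyy, $)
  read z, top $: go to q2, push U$ → (q2, yy, U$)
  read y, top U: go to q1, push W → (q1, y, W$)
  read y, top W: go to q2, push WW → (q2, ε, WW$)
  ε-move, top W: go to q2, push ε → (q2, ε, W$)
  ε-move, top W: go to q2, push ε → (q2, ε, $)
All input consumed; M is in state q2.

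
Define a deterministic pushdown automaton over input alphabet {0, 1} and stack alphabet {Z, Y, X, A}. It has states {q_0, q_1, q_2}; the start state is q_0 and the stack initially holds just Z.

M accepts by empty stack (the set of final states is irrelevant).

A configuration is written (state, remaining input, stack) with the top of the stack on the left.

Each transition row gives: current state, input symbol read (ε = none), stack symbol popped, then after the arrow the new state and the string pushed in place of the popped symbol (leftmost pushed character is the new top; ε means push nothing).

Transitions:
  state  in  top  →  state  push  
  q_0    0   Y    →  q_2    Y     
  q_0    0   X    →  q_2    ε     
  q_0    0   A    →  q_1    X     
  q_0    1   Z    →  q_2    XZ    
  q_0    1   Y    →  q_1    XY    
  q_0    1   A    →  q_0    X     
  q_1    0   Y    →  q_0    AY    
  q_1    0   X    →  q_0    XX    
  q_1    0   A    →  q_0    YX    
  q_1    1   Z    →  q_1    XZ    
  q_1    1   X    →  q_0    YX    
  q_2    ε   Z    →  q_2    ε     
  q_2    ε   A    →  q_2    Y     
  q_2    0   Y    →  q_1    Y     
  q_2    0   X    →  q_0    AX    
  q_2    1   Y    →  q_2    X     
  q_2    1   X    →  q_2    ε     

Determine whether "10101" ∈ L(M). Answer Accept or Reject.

Accept

(q_0, 10101, Z)
  read 1, top Z: go to q_2, push XZ → (q_2, 0101, XZ)
  read 0, top X: go to q_0, push AX → (q_0, 101, AXZ)
  read 1, top A: go to q_0, push X → (q_0, 01, XXZ)
  read 0, top X: go to q_2, push ε → (q_2, 1, XZ)
  read 1, top X: go to q_2, push ε → (q_2, ε, Z)
  ε-move, top Z: go to q_2, push ε → (q_2, ε, ε)
All input consumed and the stack is empty.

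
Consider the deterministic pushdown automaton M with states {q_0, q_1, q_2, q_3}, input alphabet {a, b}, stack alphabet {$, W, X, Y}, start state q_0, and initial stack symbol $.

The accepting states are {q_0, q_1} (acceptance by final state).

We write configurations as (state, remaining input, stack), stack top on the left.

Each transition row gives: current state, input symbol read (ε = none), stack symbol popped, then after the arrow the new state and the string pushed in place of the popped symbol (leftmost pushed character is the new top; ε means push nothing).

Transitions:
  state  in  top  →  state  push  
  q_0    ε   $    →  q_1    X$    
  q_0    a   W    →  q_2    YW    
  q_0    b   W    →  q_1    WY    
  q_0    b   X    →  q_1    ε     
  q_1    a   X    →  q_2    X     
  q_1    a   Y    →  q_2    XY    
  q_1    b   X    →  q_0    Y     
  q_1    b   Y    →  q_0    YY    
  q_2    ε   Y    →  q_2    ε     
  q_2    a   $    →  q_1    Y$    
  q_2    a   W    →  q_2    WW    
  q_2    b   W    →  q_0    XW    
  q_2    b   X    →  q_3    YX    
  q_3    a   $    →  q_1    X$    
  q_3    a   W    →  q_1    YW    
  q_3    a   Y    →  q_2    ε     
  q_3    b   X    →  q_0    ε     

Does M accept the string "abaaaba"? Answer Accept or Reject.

Reject

(q_0, abaaaba, $)
  ε-move, top $: go to q_1, push X$ → (q_1, abaaaba, X$)
  read a, top X: go to q_2, push X → (q_2, baaaba, X$)
  read b, top X: go to q_3, push YX → (q_3, aaaba, YX$)
  read a, top Y: go to q_2, push ε → (q_2, aaba, X$)
No transition applies at (q_2, aaba, X$); input not fully consumed.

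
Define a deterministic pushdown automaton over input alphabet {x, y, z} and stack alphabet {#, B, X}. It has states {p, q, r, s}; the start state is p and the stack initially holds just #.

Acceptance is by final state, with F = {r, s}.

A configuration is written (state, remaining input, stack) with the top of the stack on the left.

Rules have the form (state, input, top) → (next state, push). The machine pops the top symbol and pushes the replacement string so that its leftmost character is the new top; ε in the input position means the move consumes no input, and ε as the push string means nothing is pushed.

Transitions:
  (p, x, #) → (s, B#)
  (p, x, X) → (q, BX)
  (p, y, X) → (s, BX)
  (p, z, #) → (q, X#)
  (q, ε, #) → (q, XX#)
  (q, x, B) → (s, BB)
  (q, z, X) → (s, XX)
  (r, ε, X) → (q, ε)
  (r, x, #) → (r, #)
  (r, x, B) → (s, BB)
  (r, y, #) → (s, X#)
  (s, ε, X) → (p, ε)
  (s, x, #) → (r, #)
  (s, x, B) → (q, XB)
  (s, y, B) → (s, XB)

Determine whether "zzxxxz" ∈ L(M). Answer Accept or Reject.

Accept

(p, zzxxxz, #) ⊢ (q, zxxxz, X#) ⊢ (s, xxxz, XX#) ⊢ (p, xxxz, X#) ⊢ (q, xxz, BX#) ⊢ (s, xz, BBX#) ⊢ (q, z, XBBX#) ⊢ (s, ε, XXBBX#)
All input consumed; state s ∈ F.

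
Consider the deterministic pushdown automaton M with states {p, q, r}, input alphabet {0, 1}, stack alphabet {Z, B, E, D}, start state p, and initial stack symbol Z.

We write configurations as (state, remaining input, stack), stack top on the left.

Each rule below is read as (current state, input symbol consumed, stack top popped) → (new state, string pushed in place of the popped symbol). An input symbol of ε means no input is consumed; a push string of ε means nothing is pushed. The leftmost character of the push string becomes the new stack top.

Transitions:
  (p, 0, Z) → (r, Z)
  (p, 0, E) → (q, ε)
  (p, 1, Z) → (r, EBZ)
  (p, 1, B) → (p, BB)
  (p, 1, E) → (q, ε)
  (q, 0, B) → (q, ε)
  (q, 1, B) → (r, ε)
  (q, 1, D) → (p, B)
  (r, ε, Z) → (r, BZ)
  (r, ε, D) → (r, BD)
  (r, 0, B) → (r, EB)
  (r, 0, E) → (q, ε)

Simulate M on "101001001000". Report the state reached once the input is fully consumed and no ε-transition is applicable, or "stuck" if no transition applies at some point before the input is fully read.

q

(p, 101001001000, Z)
  read 1, top Z: go to r, push EBZ → (r, 01001001000, EBZ)
  read 0, top E: go to q, push ε → (q, 1001001000, BZ)
  read 1, top B: go to r, push ε → (r, 001001000, Z)
  ε-move, top Z: go to r, push BZ → (r, 001001000, BZ)
  read 0, top B: go to r, push EB → (r, 01001000, EBZ)
  read 0, top E: go to q, push ε → (q, 1001000, BZ)
  read 1, top B: go to r, push ε → (r, 001000, Z)
  ε-move, top Z: go to r, push BZ → (r, 001000, BZ)
  read 0, top B: go to r, push EB → (r, 01000, EBZ)
  read 0, top E: go to q, push ε → (q, 1000, BZ)
  read 1, top B: go to r, push ε → (r, 000, Z)
  ε-move, top Z: go to r, push BZ → (r, 000, BZ)
  read 0, top B: go to r, push EB → (r, 00, EBZ)
  read 0, top E: go to q, push ε → (q, 0, BZ)
  read 0, top B: go to q, push ε → (q, ε, Z)
All input consumed; M is in state q.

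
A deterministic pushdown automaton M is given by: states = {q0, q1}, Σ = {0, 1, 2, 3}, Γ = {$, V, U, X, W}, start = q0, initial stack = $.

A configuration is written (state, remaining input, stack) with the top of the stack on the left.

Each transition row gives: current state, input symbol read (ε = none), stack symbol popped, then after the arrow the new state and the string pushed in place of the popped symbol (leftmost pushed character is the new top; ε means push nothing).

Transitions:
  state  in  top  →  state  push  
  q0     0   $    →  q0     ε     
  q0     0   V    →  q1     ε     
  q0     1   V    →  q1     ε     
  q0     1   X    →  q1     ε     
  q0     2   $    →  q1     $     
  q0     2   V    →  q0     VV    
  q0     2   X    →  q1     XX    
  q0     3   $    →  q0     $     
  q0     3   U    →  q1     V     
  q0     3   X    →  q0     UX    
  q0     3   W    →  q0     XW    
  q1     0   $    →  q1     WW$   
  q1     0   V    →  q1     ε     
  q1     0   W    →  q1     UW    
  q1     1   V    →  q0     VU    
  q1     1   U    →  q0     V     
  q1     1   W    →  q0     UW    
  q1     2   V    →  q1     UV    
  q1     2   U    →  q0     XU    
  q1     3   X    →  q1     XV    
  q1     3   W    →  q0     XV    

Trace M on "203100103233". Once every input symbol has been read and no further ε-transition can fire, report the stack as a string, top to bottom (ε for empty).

(q0, 203100103233, $)
  read 2, top $: go to q1, push $ → (q1, 03100103233, $)
  read 0, top $: go to q1, push WW$ → (q1, 3100103233, WW$)
  read 3, top W: go to q0, push XV → (q0, 100103233, XVW$)
  read 1, top X: go to q1, push ε → (q1, 00103233, VW$)
  read 0, top V: go to q1, push ε → (q1, 0103233, W$)
  read 0, top W: go to q1, push UW → (q1, 103233, UW$)
  read 1, top U: go to q0, push V → (q0, 03233, VW$)
  read 0, top V: go to q1, push ε → (q1, 3233, W$)
  read 3, top W: go to q0, push XV → (q0, 233, XV$)
  read 2, top X: go to q1, push XX → (q1, 33, XXV$)
  read 3, top X: go to q1, push XV → (q1, 3, XVXV$)
  read 3, top X: go to q1, push XV → (q1, ε, XVVXV$)
All input consumed in state q1 with stack XVVXV$.

XVVXV$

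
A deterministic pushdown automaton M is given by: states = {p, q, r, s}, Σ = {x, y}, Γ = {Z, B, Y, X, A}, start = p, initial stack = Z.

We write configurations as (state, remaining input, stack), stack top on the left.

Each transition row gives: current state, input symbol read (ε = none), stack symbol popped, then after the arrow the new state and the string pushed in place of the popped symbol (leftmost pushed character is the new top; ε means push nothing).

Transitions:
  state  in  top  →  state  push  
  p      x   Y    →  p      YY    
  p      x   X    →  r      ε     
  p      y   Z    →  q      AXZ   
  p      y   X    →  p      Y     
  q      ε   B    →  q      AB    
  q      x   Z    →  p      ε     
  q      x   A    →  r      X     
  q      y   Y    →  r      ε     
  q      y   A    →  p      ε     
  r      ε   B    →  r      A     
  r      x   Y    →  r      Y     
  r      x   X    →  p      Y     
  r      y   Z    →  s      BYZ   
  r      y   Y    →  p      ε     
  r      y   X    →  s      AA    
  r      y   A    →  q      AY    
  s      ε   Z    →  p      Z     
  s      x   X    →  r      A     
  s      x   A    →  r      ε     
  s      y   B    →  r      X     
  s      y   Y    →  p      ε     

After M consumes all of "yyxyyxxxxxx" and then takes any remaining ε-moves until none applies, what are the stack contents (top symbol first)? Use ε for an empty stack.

(p, yyxyyxxxxxx, Z)
  read y, top Z: go to q, push AXZ → (q, yxyyxxxxxx, AXZ)
  read y, top A: go to p, push ε → (p, xyyxxxxxx, XZ)
  read x, top X: go to r, push ε → (r, yyxxxxxx, Z)
  read y, top Z: go to s, push BYZ → (s, yxxxxxx, BYZ)
  read y, top B: go to r, push X → (r, xxxxxx, XYZ)
  read x, top X: go to p, push Y → (p, xxxxx, YYZ)
  read x, top Y: go to p, push YY → (p, xxxx, YYYZ)
  read x, top Y: go to p, push YY → (p, xxx, YYYYZ)
  read x, top Y: go to p, push YY → (p, xx, YYYYYZ)
  read x, top Y: go to p, push YY → (p, x, YYYYYYZ)
  read x, top Y: go to p, push YY → (p, ε, YYYYYYYZ)
All input consumed in state p with stack YYYYYYYZ.

YYYYYYYZ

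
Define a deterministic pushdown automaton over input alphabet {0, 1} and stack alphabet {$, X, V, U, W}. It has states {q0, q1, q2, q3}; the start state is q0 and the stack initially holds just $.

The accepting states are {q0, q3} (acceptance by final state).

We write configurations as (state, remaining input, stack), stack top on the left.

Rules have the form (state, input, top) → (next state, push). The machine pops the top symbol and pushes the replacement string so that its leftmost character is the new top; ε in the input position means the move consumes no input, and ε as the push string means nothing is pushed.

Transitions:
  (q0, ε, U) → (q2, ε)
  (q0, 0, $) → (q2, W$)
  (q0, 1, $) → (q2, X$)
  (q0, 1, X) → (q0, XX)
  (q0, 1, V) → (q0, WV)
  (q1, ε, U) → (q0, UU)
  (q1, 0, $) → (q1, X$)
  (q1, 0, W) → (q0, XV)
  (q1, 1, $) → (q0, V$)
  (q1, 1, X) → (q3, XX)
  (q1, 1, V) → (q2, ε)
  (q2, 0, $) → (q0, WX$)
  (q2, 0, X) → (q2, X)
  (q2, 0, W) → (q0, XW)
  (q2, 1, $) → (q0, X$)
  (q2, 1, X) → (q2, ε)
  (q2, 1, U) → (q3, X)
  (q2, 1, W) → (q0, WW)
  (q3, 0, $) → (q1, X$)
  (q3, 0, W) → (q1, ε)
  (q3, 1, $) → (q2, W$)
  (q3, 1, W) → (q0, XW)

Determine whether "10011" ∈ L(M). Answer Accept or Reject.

(q0, 10011, $)
  read 1, top $: go to q2, push X$ → (q2, 0011, X$)
  read 0, top X: go to q2, push X → (q2, 011, X$)
  read 0, top X: go to q2, push X → (q2, 11, X$)
  read 1, top X: go to q2, push ε → (q2, 1, $)
  read 1, top $: go to q0, push X$ → (q0, ε, X$)
All input consumed; state q0 ∈ F.

Accept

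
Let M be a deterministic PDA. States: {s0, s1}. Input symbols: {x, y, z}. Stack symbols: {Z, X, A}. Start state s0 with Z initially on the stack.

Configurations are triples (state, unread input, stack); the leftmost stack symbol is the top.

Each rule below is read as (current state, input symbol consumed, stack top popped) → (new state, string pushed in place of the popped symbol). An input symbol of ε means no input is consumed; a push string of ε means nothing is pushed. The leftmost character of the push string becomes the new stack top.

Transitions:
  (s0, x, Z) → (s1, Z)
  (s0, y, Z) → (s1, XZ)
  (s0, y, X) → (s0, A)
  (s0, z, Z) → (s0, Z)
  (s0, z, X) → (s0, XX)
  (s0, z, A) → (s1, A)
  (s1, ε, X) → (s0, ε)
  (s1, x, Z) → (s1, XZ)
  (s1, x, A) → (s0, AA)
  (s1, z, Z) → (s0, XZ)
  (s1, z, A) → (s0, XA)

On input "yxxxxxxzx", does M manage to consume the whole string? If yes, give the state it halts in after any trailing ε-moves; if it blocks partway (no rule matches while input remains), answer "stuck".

s1

(s0, yxxxxxxzx, Z)
  read y, top Z: go to s1, push XZ → (s1, xxxxxxzx, XZ)
  ε-move, top X: go to s0, push ε → (s0, xxxxxxzx, Z)
  read x, top Z: go to s1, push Z → (s1, xxxxxzx, Z)
  read x, top Z: go to s1, push XZ → (s1, xxxxzx, XZ)
  ε-move, top X: go to s0, push ε → (s0, xxxxzx, Z)
  read x, top Z: go to s1, push Z → (s1, xxxzx, Z)
  read x, top Z: go to s1, push XZ → (s1, xxzx, XZ)
  ε-move, top X: go to s0, push ε → (s0, xxzx, Z)
  read x, top Z: go to s1, push Z → (s1, xzx, Z)
  read x, top Z: go to s1, push XZ → (s1, zx, XZ)
  ε-move, top X: go to s0, push ε → (s0, zx, Z)
  read z, top Z: go to s0, push Z → (s0, x, Z)
  read x, top Z: go to s1, push Z → (s1, ε, Z)
All input consumed; M is in state s1.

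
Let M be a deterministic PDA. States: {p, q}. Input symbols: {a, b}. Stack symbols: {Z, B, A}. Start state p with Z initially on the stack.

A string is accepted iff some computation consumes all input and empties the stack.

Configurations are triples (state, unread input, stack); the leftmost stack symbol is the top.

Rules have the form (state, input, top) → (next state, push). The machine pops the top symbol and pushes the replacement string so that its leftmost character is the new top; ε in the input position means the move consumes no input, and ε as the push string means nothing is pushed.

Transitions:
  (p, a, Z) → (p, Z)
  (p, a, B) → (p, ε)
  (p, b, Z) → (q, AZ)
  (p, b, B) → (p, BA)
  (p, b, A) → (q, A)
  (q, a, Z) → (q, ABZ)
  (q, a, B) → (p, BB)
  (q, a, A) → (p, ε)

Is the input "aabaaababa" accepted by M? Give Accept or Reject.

Reject

(p, aabaaababa, Z)
  read a, top Z: go to p, push Z → (p, abaaababa, Z)
  read a, top Z: go to p, push Z → (p, baaababa, Z)
  read b, top Z: go to q, push AZ → (q, aaababa, AZ)
  read a, top A: go to p, push ε → (p, aababa, Z)
  read a, top Z: go to p, push Z → (p, ababa, Z)
  read a, top Z: go to p, push Z → (p, baba, Z)
  read b, top Z: go to q, push AZ → (q, aba, AZ)
  read a, top A: go to p, push ε → (p, ba, Z)
  read b, top Z: go to q, push AZ → (q, a, AZ)
  read a, top A: go to p, push ε → (p, ε, Z)
All input consumed; stack is Z, not empty, and no further ε-move applies.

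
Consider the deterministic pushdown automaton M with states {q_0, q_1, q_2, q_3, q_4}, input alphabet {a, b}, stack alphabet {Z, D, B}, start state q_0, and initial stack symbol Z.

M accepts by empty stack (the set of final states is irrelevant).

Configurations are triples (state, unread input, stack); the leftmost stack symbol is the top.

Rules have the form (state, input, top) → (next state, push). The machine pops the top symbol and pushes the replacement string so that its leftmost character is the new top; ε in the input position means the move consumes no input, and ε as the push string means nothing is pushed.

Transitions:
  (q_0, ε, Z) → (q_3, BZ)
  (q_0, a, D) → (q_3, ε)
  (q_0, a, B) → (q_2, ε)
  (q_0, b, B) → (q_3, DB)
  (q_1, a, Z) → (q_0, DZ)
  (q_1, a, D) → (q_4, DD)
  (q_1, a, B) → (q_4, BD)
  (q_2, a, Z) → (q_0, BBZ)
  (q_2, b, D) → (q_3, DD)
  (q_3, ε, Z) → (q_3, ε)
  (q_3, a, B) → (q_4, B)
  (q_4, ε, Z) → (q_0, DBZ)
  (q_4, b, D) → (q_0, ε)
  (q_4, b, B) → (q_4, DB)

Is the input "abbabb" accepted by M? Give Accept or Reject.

Reject

(q_0, abbabb, Z)
  ε-move, top Z: go to q_3, push BZ → (q_3, abbabb, BZ)
  read a, top B: go to q_4, push B → (q_4, bbabb, BZ)
  read b, top B: go to q_4, push DB → (q_4, babb, DBZ)
  read b, top D: go to q_0, push ε → (q_0, abb, BZ)
  read a, top B: go to q_2, push ε → (q_2, bb, Z)
No transition applies at (q_2, bb, Z); input not fully consumed.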